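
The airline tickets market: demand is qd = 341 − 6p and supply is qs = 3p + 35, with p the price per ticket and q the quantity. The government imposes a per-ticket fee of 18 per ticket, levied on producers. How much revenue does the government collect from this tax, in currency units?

Tax revenue = 1818.

Without the tax, 341 − 6p = 3p + 35 gives 9p = 306, so p* = 34 and q* = 137.
With the tax collected from producers, supply shifts: qs = 3(p − 18) + 35.
New equilibrium: buyers pay 40, producers receive 22, q = 101. (Wedge: pb − ps = 18.)
Revenue = t · Q = 18 · 101 = 1818.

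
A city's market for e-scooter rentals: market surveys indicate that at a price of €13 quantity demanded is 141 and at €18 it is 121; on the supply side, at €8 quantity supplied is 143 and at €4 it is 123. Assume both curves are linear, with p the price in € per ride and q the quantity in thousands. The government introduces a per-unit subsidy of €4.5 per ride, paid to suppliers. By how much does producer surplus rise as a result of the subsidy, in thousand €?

Demand slope: (121 − 141)/(18 − 13) = -4, so qd = 193 − 4p.
Supply slope: (123 − 143)/(4 − 8) = 5, so qs = 5p + 103.
Without the subsidy, 193 − 4p = 5p + 103 gives 9p = 90, so p* = €10 and q* = 153.
With a per-unit subsidy paid to suppliers, each receives p + 4.5 per unit sold, so supply becomes qs = 5(p + 4.5) + 103.
New equilibrium: consumers pay €7.5, suppliers receive €12, q = 163. (Wedge: pb − ps = −4.5.)
ΔPS is the trapezoid between Q = 163 and Q = 153 of height €2: ½ · (153 + 163) · 2 = €316.

Producer surplus rises by €316 thousand.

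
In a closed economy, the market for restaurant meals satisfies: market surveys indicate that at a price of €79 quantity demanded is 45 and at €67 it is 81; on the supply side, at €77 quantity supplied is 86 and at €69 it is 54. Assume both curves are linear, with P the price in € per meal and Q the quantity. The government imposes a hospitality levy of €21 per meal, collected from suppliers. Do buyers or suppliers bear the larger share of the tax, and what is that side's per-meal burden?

Buyers bear the larger share: €12 per meal.

Demand slope: (81 − 45)/(67 − 79) = -3, so Qd = 282 − 3P.
Supply slope: (54 − 86)/(69 − 77) = 4, so Qs = 4P − 222.
Without the tax, 282 − 3P = 4P − 222 gives 7P = 504, so P* = €72 and Q* = 66.
With the tax collected from suppliers, supply shifts: Qs = 4(P − 21) − 222.
Solving gives Q = 30 with buyers paying €84 and suppliers receiving €63 (the €21 wedge).
Per-meal burden: buyers €12, suppliers €9.
Buyers take the larger share because demand is less price-elastic here (demand slope 3 vs supply slope 4).
The less price-elastic side of the market bears the larger share of a per-unit tax.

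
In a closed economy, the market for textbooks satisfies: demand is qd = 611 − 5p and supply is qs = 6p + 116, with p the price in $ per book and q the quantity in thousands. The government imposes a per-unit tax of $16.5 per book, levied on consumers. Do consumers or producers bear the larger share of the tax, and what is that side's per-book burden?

Before the tax: set 611 − 5p = 6p + 116 → p* = $45, q* = 386.
With the tax collected from consumers, demand (in seller-price terms) shifts: qd = 611 − 5(p + 16.5).
New equilibrium: consumers pay $54, producers receive $37.5, q = 341. (Wedge: pb − ps = 16.5.)
Per-book burden: consumers $9, producers $7.5.
Consumers take the larger share because demand is less price-elastic here (demand slope 5 vs supply slope 6).

Consumers bear the larger share: $9 per book.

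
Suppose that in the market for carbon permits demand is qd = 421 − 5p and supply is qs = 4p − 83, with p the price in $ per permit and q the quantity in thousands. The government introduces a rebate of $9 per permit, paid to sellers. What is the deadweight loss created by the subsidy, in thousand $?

Deadweight loss = $90 thousand.

Without the subsidy, 421 − 5p = 4p − 83 gives 9p = 504, so p* = $56 and q* = 141.
With a per-unit subsidy paid to sellers, each receives p + 9 per unit sold, so supply becomes qs = 4(p + 9) − 83.
Solving gives q = 161 with buyers paying $52 and sellers receiving $61 (the $9 wedge).
Quantity rises by |ΔQ| = |141 − 161| = 20.
DWL = ½ · t · |ΔQ| = ½ · 9 · 20 = $90.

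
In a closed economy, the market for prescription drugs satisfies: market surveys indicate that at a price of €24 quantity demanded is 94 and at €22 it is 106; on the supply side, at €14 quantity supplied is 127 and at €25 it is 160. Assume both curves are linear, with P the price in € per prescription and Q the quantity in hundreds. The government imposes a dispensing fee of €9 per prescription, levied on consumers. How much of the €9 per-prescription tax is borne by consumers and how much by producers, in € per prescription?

Consumers bear €3 per prescription; producers bear €6 per prescription.

Demand slope: (106 − 94)/(22 − 24) = -6, so Qd = 238 − 6P.
Supply slope: (160 − 127)/(25 − 14) = 3, so Qs = 3P + 85.
Without the tax, 238 − 6P = 3P + 85 gives 9P = 153, so P* = €17 and Q* = 136.
With the tax collected from consumers, demand (in seller-price terms) shifts: Qd = 238 − 6(P + 9).
Solving gives Q = 118 with consumers paying €20 and producers receiving €11 (the €9 wedge).
Burden on consumers: €3; on producers: €6. (They sum to €9.)
The less price-elastic side of the market bears the larger share of a per-unit tax.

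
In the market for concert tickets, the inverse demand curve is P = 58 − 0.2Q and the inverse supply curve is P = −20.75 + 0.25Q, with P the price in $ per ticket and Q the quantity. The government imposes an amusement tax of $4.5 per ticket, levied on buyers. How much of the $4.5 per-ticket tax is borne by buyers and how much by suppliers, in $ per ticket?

Buyers bear $2 per ticket; suppliers bear $2.5 per ticket.

Rewrite in direct form: Qd = 290 − 5P and Qs = 4P + 83.
Without the tax, 290 − 5P = 4P + 83 gives 9P = 207, so P* = $23 and Q* = 175.
With the tax collected from buyers, demand (in seller-price terms) shifts: Qd = 290 − 5(P + 4.5).
New equilibrium: buyers pay $25, suppliers receive $20.5, Q = 165. (Wedge: Pb − Ps = 4.5.)
Burden on buyers: $2; on suppliers: $2.5. (They sum to $4.5.)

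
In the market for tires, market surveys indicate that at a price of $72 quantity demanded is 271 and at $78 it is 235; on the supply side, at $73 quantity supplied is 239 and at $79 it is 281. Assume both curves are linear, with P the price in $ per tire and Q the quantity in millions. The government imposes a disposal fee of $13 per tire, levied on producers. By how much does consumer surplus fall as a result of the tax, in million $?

Demand slope: (235 − 271)/(78 − 72) = -6, so Qd = 703 − 6P.
Supply slope: (281 − 239)/(79 − 73) = 7, so Qs = 7P − 272.
Without the tax, 703 − 6P = 7P − 272 gives 13P = 975, so P* = $75 and Q* = 253.
With the tax collected from producers, supply shifts: Qs = 7(P − 13) − 272.
New equilibrium: buyers pay $82, producers receive $69, Q = 211. (Wedge: Pb − Ps = 13.)
ΔCS is the trapezoid between Q = 211 and Q = 253 of height $7: ½ · (253 + 211) · 7 = $1624.

Consumer surplus falls by $1624 million.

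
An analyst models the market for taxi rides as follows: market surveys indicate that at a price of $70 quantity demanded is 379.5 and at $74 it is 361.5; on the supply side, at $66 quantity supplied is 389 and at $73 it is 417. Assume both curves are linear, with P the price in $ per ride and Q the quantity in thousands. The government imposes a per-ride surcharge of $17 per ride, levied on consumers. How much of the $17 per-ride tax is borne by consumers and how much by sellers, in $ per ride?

Demand slope: (361.5 − 379.5)/(74 − 70) = -4.5, so Qd = 694.5 − 4.5P.
Supply slope: (417 − 389)/(73 − 66) = 4, so Qs = 4P + 125.
Before the tax: set 694.5 − 4.5P = 4P + 125 → P* = $67, Q* = 393.
With the tax collected from consumers, demand (in seller-price terms) shifts: Qd = 694.5 − 4.5(P + 17).
Solving gives Q = 357 with consumers paying $75 and sellers receiving $58 (the $17 wedge).
Burden on consumers: $8; on sellers: $9. (They sum to $17.)
The less price-elastic side of the market bears the larger share of a per-unit tax.

Consumers bear $8 per ride; sellers bear $9 per ride.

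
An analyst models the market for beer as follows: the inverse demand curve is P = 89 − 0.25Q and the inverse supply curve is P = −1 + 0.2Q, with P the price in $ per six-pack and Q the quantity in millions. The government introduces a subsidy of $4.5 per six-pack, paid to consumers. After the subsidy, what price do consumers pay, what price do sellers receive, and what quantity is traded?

Rewrite in direct form: Qd = 356 − 4P and Qs = 5P + 5.
Without the subsidy, 356 − 4P = 5P + 5 gives 9P = 351, so P* = $39 and Q* = 200.
With a per-unit subsidy paid to consumers, each effectively pays P − 4.5, so demand becomes Qd = 356 − 4(P − 4.5).
Solving gives Q = 210 with consumers paying $36.5 and sellers receiving $41 (the $4.5 wedge).

Consumers pay $36.5; sellers receive $41; quantity = 210.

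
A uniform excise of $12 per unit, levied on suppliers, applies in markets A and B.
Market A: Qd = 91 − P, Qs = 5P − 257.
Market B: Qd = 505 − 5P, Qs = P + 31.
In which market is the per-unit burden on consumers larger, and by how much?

Market A, by $8.

Market A: pre-tax P* = $58, Q* = 33; post-tax Q = 23; per-unit burden on consumers = $10.
Market B: pre-tax P* = $79, Q* = 110; post-tax Q = 100; per-unit burden on consumers = $2.
Difference: $10 vs $2 → market A is larger by $8.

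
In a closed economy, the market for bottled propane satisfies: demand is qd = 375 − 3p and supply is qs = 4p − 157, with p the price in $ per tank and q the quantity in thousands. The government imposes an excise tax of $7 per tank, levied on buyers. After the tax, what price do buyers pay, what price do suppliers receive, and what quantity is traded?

Buyers pay $80; suppliers receive $73; quantity = 135.

Without the tax, 375 − 3p = 4p − 157 gives 7p = 532, so p* = $76 and q* = 147.
With the tax collected from buyers, demand (in seller-price terms) shifts: qd = 375 − 3(p + 7).
Solving gives q = 135 with buyers paying $80 and suppliers receiving $73 (the $7 wedge).
The less price-elastic side of the market bears the larger share of a per-unit tax.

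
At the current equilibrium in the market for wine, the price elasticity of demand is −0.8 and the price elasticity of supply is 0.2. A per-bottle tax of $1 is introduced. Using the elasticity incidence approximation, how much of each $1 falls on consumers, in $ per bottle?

Incidence ratio: consumers' share ≈ εs / (εs + |εd|) = 0.2 / (0.2 + 0.8) = 0.2.
So consumers bear ≈ 0.2 × $1 = $0.2; sellers bear $0.8.

Consumers bear ≈ $0.2 per bottle.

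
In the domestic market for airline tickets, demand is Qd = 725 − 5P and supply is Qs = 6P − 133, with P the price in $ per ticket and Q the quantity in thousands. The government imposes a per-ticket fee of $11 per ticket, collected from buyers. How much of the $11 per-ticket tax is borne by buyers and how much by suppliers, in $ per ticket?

Buyers bear $6 per ticket; suppliers bear $5 per ticket.

Without the tax, 725 − 5P = 6P − 133 gives 11P = 858, so P* = $78 and Q* = 335.
With the tax collected from buyers, demand (in seller-price terms) shifts: Qd = 725 − 5(P + 11).
Solving gives Q = 305 with buyers paying $84 and suppliers receiving $73 (the $11 wedge).
Burden on buyers: $6; on suppliers: $5. (They sum to $11.)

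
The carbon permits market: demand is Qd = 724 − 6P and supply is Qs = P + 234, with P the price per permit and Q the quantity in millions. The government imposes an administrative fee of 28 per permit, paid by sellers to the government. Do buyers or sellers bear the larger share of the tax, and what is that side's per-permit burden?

Sellers bear the larger share: 24 per permit.

Without the tax, 724 − 6P = P + 234 gives 7P = 490, so P* = 70 and Q* = 304.
With the tax collected from sellers, supply shifts: Qs = (P − 28) + 234.
New equilibrium: buyers pay 74, sellers receive 46, Q = 280. (Wedge: Pb − Ps = 28.)
Per-permit burden: buyers 4, sellers 24.
Sellers take the larger share because supply is less price-elastic here (demand slope 6 vs supply slope 1).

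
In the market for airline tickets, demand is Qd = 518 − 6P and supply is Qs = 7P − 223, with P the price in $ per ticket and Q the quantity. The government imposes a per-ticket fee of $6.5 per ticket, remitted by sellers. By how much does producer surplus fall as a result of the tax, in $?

Before the tax: set 518 − 6P = 7P − 223 → P* = $57, Q* = 176.
With the tax collected from sellers, supply shifts: Qs = 7(P − 6.5) − 223.
Solving gives Q = 155 with consumers paying $60.5 and sellers receiving $54 (the $6.5 wedge).
ΔPS is the trapezoid between Q = 155 and Q = 176 of height $3: ½ · (176 + 155) · 3 = $496.5.

Producer surplus falls by $496.5.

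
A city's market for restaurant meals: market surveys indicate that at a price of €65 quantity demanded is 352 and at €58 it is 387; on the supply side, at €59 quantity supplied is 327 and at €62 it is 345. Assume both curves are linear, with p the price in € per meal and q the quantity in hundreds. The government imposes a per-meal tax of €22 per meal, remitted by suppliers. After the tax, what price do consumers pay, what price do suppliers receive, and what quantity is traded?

Demand slope: (387 − 352)/(58 − 65) = -5, so qd = 677 − 5p.
Supply slope: (345 − 327)/(62 − 59) = 6, so qs = 6p − 27.
Before the tax: set 677 − 5p = 6p − 27 → p* = €64, q* = 357.
With the tax collected from suppliers, supply shifts: qs = 6(p − 22) − 27.
Solving gives q = 297 with consumers paying €76 and suppliers receiving €54 (the €22 wedge).

Consumers pay €76; suppliers receive €54; quantity = 297.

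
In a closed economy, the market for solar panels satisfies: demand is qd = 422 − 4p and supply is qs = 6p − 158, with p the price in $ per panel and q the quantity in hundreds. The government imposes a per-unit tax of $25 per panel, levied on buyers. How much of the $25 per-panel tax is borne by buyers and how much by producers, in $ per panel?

Before the tax: set 422 − 4p = 6p − 158 → p* = $58, q* = 190.
With the tax collected from buyers, demand (in seller-price terms) shifts: qd = 422 − 4(p + 25).
New equilibrium: buyers pay $73, producers receive $48, q = 130. (Wedge: pb − ps = 25.)
Burden on buyers: $15; on producers: $10. (They sum to $25.)

Buyers bear $15 per panel; producers bear $10 per panel.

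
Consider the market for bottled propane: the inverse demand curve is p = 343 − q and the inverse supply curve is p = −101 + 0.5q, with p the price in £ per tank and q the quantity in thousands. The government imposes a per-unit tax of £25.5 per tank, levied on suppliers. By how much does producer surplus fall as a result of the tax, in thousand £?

Producer surplus falls by £2443.75 thousand.

Rewrite in direct form: qd = 343 − p and qs = 2p + 202.
Without the tax, 343 − p = 2p + 202 gives 3p = 141, so p* = £47 and q* = 296.
With the tax collected from suppliers, supply shifts: qs = 2(p − 25.5) + 202.
New equilibrium: consumers pay £64, suppliers receive £38.5, q = 279. (Wedge: pb − ps = 25.5.)
ΔPS is the trapezoid between Q = 279 and Q = 296 of height £8.5: ½ · (296 + 279) · 8.5 = £2443.75.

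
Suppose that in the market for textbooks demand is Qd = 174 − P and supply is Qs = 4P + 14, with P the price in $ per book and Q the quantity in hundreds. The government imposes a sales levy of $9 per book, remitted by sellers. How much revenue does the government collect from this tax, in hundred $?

Before the tax: set 174 − P = 4P + 14 → P* = $32, Q* = 142.
With the tax collected from sellers, supply shifts: Qs = 4(P − 9) + 14.
New equilibrium: consumers pay $39.2, sellers receive $30.2, Q = 134.8. (Wedge: Pb − Ps = 9.)
Revenue = t · Q = 9 · 134.8 = $1213.2.

Tax revenue = $1213.2 hundred.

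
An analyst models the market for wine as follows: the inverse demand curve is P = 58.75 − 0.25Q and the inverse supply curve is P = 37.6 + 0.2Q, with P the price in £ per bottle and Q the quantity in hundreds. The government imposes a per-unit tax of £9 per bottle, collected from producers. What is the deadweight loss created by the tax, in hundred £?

Deadweight loss = £90 hundred.

Rewrite in direct form: Qd = 235 − 4P and Qs = 5P − 188.
Without the tax, 235 − 4P = 5P − 188 gives 9P = 423, so P* = £47 and Q* = 47.
With the tax collected from producers, supply shifts: Qs = 5(P − 9) − 188.
New equilibrium: buyers pay £52, producers receive £43, Q = 27. (Wedge: Pb − Ps = 9.)
Quantity falls by |ΔQ| = |47 − 27| = 20.
DWL = ½ · t · |ΔQ| = ½ · 9 · 20 = £90.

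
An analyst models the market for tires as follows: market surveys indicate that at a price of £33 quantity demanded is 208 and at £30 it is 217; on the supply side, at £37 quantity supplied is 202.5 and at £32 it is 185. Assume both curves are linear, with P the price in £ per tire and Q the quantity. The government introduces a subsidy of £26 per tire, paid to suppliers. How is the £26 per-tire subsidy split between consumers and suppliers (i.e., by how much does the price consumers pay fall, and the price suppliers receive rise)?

Demand slope: (217 − 208)/(30 − 33) = -3, so Qd = 307 − 3P.
Supply slope: (185 − 202.5)/(32 − 37) = 3.5, so Qs = 3.5P + 73.
Before the subsidy: set 307 − 3P = 3.5P + 73 → P* = £36, Q* = 199.
With a per-unit subsidy paid to suppliers, each receives P + 26 per unit sold, so supply becomes Qs = 3.5(P + 26) + 73.
Solving gives Q = 241 with consumers paying £22 and suppliers receiving £48 (the £26 wedge).
Gain to consumers: £14; to suppliers: £12. (They sum to £26.)

Consumers gain £14 per tire; suppliers gain £12 per tire.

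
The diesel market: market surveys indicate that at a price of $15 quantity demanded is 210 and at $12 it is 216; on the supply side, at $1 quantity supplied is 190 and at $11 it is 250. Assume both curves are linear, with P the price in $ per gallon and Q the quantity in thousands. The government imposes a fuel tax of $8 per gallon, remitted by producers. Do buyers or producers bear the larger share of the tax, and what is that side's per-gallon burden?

Demand slope: (216 − 210)/(12 − 15) = -2, so Qd = 240 − 2P.
Supply slope: (250 − 190)/(11 − 1) = 6, so Qs = 6P + 184.
Without the tax, 240 − 2P = 6P + 184 gives 8P = 56, so P* = $7 and Q* = 226.
With the tax collected from producers, supply shifts: Qs = 6(P − 8) + 184.
Solving gives Q = 214 with buyers paying $13 and producers receiving $5 (the $8 wedge).
Per-gallon burden: buyers $6, producers $2.
Buyers take the larger share because demand is less price-elastic here (demand slope 2 vs supply slope 6).
The less price-elastic side of the market bears the larger share of a per-unit tax.

Buyers bear the larger share: $6 per gallon.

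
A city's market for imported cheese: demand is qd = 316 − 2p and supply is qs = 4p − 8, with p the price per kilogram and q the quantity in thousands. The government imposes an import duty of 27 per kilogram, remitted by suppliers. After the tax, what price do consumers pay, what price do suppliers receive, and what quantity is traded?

Before the tax: set 316 − 2p = 4p − 8 → p* = 54, q* = 208.
With the tax collected from suppliers, supply shifts: qs = 4(p − 27) − 8.
New equilibrium: consumers pay 72, suppliers receive 45, q = 172. (Wedge: pb − ps = 27.)
The less price-elastic side of the market bears the larger share of a per-unit tax.

Consumers pay 72; suppliers receive 45; quantity = 172.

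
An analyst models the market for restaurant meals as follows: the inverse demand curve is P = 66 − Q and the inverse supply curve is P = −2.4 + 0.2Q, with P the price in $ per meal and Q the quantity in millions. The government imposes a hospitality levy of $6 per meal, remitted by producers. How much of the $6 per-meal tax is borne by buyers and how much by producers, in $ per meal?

Buyers bear $5 per meal; producers bear $1 per meal.

Rewrite in direct form: Qd = 66 − P and Qs = 5P + 12.
Without the tax, 66 − P = 5P + 12 gives 6P = 54, so P* = $9 and Q* = 57.
With the tax collected from producers, supply shifts: Qs = 5(P − 6) + 12.
New equilibrium: buyers pay $14, producers receive $8, Q = 52. (Wedge: Pb − Ps = 6.)
Burden on buyers: $5; on producers: $1. (They sum to $6.)
The less price-elastic side of the market bears the larger share of a per-unit tax.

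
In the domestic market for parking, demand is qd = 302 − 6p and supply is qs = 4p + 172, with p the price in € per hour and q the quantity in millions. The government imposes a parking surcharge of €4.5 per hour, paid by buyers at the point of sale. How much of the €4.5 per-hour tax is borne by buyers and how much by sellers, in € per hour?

Buyers bear €1.8 per hour; sellers bear €2.7 per hour.

Without the tax, 302 − 6p = 4p + 172 gives 10p = 130, so p* = €13 and q* = 224.
With the tax collected from buyers, demand (in seller-price terms) shifts: qd = 302 − 6(p + 4.5).
New equilibrium: buyers pay €14.8, sellers receive €10.3, q = 213.2. (Wedge: pb − ps = 4.5.)
Burden on buyers: €1.8; on sellers: €2.7. (They sum to €4.5.)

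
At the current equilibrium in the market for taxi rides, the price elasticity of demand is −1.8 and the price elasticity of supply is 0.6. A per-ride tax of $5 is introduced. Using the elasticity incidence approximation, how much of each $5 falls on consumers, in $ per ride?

Consumers bear ≈ $1.25 per ride.

Incidence ratio: consumers' share ≈ εs / (εs + |εd|) = 0.6 / (0.6 + 1.8) = 0.25.
So consumers bear ≈ 0.25 × $5 = $1.25; suppliers bear $3.75.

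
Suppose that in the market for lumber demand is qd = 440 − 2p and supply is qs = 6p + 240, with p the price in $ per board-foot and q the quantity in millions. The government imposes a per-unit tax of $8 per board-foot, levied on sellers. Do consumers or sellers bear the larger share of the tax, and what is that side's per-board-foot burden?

Before the tax: set 440 − 2p = 6p + 240 → p* = $25, q* = 390.
With the tax collected from sellers, supply shifts: qs = 6(p − 8) + 240.
New equilibrium: consumers pay $31, sellers receive $23, q = 378. (Wedge: pb − ps = 8.)
Per-board-foot burden: consumers $6, sellers $2.
Consumers take the larger share because demand is less price-elastic here (demand slope 2 vs supply slope 6).
The less price-elastic side of the market bears the larger share of a per-unit tax.

Consumers bear the larger share: $6 per board-foot.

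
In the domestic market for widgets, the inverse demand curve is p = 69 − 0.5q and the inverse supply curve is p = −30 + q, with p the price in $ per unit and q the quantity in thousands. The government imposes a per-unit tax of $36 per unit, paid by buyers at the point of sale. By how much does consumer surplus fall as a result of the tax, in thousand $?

Consumer surplus falls by $648 thousand.

Inverting to q(p) form: qd = 138 − 2p; qs = p + 30.
Without the tax, 138 − 2p = p + 30 gives 3p = 108, so p* = $36 and q* = 66.
With the tax collected from buyers, demand (in seller-price terms) shifts: qd = 138 − 2(p + 36).
Solving gives q = 42 with buyers paying $48 and sellers receiving $12 (the $36 wedge).
ΔCS is the trapezoid between Q = 42 and Q = 66 of height $12: ½ · (66 + 42) · 12 = $648.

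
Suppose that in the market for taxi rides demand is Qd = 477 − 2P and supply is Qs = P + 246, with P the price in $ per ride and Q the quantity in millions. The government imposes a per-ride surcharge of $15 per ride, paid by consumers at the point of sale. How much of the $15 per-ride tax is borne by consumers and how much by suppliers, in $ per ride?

Without the tax, 477 − 2P = P + 246 gives 3P = 231, so P* = $77 and Q* = 323.
With the tax collected from consumers, demand (in seller-price terms) shifts: Qd = 477 − 2(P + 15).
Solving gives Q = 313 with consumers paying $82 and suppliers receiving $67 (the $15 wedge).
Burden on consumers: $5; on suppliers: $10. (They sum to $15.)
The less price-elastic side of the market bears the larger share of a per-unit tax.

Consumers bear $5 per ride; suppliers bear $10 per ride.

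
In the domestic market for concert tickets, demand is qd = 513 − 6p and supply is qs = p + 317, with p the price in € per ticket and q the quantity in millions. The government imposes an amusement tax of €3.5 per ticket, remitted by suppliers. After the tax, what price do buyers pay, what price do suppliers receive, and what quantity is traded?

Buyers pay €28.5; suppliers receive €25; quantity = 342.

Without the tax, 513 − 6p = p + 317 gives 7p = 196, so p* = €28 and q* = 345.
With the tax collected from suppliers, supply shifts: qs = (p − 3.5) + 317.
Solving gives q = 342 with buyers paying €28.5 and suppliers receiving €25 (the €3.5 wedge).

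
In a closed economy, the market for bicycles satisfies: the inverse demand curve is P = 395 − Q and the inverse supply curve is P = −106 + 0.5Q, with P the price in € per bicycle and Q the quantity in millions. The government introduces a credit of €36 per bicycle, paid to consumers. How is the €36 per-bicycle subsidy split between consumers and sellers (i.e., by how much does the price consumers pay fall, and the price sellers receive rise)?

Consumers gain €24 per bicycle; sellers gain €12 per bicycle.

Rewrite in direct form: Qd = 395 − P and Qs = 2P + 212.
Before the subsidy: set 395 − P = 2P + 212 → P* = €61, Q* = 334.
With a per-unit subsidy paid to consumers, each effectively pays P − 36, so demand becomes Qd = 395 − (P − 36).
Solving gives Q = 358 with consumers paying €37 and sellers receiving €73 (the €36 wedge).
Gain to consumers: €24; to sellers: €12. (They sum to €36.)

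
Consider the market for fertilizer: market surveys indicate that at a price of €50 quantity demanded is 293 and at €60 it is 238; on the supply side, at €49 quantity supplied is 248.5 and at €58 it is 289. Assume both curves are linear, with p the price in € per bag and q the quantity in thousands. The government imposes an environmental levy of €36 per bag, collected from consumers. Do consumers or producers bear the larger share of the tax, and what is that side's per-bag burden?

Demand slope: (238 − 293)/(60 − 50) = -5.5, so qd = 568 − 5.5p.
Supply slope: (289 − 248.5)/(58 − 49) = 4.5, so qs = 4.5p + 28.
Without the tax, 568 − 5.5p = 4.5p + 28 gives 10p = 540, so p* = €54 and q* = 271.
With the tax collected from consumers, demand (in seller-price terms) shifts: qd = 568 − 5.5(p + 36).
Solving gives q = 181.9 with consumers paying €70.2 and producers receiving €34.2 (the €36 wedge).
Per-bag burden: consumers €16.2, producers €19.8.
Producers take the larger share because supply is less price-elastic here (demand slope 5.5 vs supply slope 4.5).
The less price-elastic side of the market bears the larger share of a per-unit tax.

Producers bear the larger share: €19.8 per bag.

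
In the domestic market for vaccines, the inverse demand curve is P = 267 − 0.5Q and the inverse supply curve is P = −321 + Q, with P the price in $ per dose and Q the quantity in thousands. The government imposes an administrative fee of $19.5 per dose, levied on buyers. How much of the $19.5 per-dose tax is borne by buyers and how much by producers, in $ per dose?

Buyers bear $6.5 per dose; producers bear $13 per dose.

Rewrite in direct form: Qd = 534 − 2P and Qs = P + 321.
Without the tax, 534 − 2P = P + 321 gives 3P = 213, so P* = $71 and Q* = 392.
With the tax collected from buyers, demand (in seller-price terms) shifts: Qd = 534 − 2(P + 19.5).
New equilibrium: buyers pay $77.5, producers receive $58, Q = 379. (Wedge: Pb − Ps = 19.5.)
Burden on buyers: $6.5; on producers: $13. (They sum to $19.5.)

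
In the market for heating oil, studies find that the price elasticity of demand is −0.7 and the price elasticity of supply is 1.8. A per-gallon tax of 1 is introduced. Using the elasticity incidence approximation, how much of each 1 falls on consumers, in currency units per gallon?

Incidence ratio: consumers' share ≈ εs / (εs + |εd|) = 1.8 / (1.8 + 0.7) = 0.72.
So consumers bear ≈ 0.72 × 1 = 0.72; sellers bear 0.28.

Consumers bear ≈ 0.72 per gallon.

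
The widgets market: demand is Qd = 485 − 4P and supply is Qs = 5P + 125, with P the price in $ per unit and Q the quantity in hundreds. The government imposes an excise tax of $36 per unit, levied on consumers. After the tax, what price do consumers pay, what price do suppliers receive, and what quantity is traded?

Consumers pay $60; suppliers receive $24; quantity = 245.

Without the tax, 485 − 4P = 5P + 125 gives 9P = 360, so P* = $40 and Q* = 325.
With the tax collected from consumers, demand (in seller-price terms) shifts: Qd = 485 − 4(P + 36).
Solving gives Q = 245 with consumers paying $60 and suppliers receiving $24 (the $36 wedge).
The less price-elastic side of the market bears the larger share of a per-unit tax.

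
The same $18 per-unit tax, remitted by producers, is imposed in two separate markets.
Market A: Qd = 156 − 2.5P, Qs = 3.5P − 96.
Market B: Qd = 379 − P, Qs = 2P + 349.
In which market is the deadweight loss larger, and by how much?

Market A, by $128.25.

Market A: pre-tax P* = $42, Q* = 51; post-tax Q = 24.75; deadweight loss = $236.25.
Market B: pre-tax P* = $10, Q* = 369; post-tax Q = 357; deadweight loss = $108.
Difference: $236.25 vs $108 → market A is larger by $128.25.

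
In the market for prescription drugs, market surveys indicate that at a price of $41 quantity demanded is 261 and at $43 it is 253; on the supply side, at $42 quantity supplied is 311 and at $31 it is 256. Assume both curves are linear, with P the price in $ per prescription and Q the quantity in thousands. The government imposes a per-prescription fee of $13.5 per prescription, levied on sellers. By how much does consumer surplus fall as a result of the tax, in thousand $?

Demand slope: (253 − 261)/(43 − 41) = -4, so Qd = 425 − 4P.
Supply slope: (256 − 311)/(31 − 42) = 5, so Qs = 5P + 101.
Before the tax: set 425 − 4P = 5P + 101 → P* = $36, Q* = 281.
With the tax collected from sellers, supply shifts: Qs = 5(P − 13.5) + 101.
New equilibrium: buyers pay $43.5, sellers receive $30, Q = 251. (Wedge: Pb − Ps = 13.5.)
ΔCS is the trapezoid between Q = 251 and Q = 281 of height $7.5: ½ · (281 + 251) · 7.5 = $1995.

Consumer surplus falls by $1995 thousand.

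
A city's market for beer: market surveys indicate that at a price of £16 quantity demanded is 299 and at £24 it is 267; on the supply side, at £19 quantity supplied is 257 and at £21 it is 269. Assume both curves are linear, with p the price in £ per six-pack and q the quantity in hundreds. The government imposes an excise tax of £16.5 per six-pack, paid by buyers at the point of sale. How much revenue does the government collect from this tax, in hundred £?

Demand slope: (267 − 299)/(24 − 16) = -4, so qd = 363 − 4p.
Supply slope: (269 − 257)/(21 − 19) = 6, so qs = 6p + 143.
Before the tax: set 363 − 4p = 6p + 143 → p* = £22, q* = 275.
With the tax collected from buyers, demand (in seller-price terms) shifts: qd = 363 − 4(p + 16.5).
Solving gives q = 235.4 with buyers paying £31.9 and suppliers receiving £15.4 (the £16.5 wedge).
Revenue = t · Q = 16.5 · 235.4 = £3884.1.

Tax revenue = £3884.1 hundred.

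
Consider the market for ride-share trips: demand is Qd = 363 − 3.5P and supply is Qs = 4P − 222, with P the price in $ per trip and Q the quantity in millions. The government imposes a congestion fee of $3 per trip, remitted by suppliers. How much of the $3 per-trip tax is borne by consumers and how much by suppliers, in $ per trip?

Without the tax, 363 − 3.5P = 4P − 222 gives 7.5P = 585, so P* = $78 and Q* = 90.
With the tax collected from suppliers, supply shifts: Qs = 4(P − 3) − 222.
Solving gives Q = 84.4 with consumers paying $79.6 and suppliers receiving $76.6 (the $3 wedge).
Burden on consumers: $1.6; on suppliers: $1.4. (They sum to $3.)
The less price-elastic side of the market bears the larger share of a per-unit tax.

Consumers bear $1.6 per trip; suppliers bear $1.4 per trip.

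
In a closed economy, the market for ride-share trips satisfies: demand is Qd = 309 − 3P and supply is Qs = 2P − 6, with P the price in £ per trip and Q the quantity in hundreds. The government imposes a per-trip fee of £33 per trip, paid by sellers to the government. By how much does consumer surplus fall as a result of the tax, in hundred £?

Consumer surplus falls by £1322.64 hundred.

Without the tax, 309 − 3P = 2P − 6 gives 5P = 315, so P* = £63 and Q* = 120.
With the tax collected from sellers, supply shifts: Qs = 2(P − 33) − 6.
Solving gives Q = 80.4 with buyers paying £76.2 and sellers receiving £43.2 (the £33 wedge).
ΔCS is the trapezoid between Q = 80.4 and Q = 120 of height £13.2: ½ · (120 + 80.4) · 13.2 = £1322.64.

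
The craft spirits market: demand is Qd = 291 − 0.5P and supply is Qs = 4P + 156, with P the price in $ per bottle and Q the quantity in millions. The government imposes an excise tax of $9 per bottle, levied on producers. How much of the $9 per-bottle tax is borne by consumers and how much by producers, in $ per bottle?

Consumers bear $8 per bottle; producers bear $1 per bottle.

Before the tax: set 291 − 0.5P = 4P + 156 → P* = $30, Q* = 276.
With the tax collected from producers, supply shifts: Qs = 4(P − 9) + 156.
New equilibrium: consumers pay $38, producers receive $29, Q = 272. (Wedge: Pb − Ps = 9.)
Burden on consumers: $8; on producers: $1. (They sum to $9.)
The less price-elastic side of the market bears the larger share of a per-unit tax.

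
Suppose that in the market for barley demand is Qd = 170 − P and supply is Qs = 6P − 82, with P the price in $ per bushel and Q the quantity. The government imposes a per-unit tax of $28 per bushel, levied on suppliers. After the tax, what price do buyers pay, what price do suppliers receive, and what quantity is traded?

Buyers pay $60; suppliers receive $32; quantity = 110.

Before the tax: set 170 − P = 6P − 82 → P* = $36, Q* = 134.
With the tax collected from suppliers, supply shifts: Qs = 6(P − 28) − 82.
New equilibrium: buyers pay $60, suppliers receive $32, Q = 110. (Wedge: Pb − Ps = 28.)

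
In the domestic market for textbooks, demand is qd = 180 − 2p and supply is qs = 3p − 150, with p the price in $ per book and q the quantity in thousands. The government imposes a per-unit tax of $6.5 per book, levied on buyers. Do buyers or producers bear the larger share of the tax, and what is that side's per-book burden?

Without the tax, 180 − 2p = 3p − 150 gives 5p = 330, so p* = $66 and q* = 48.
With the tax collected from buyers, demand (in seller-price terms) shifts: qd = 180 − 2(p + 6.5).
New equilibrium: buyers pay $69.9, producers receive $63.4, q = 40.2. (Wedge: pb − ps = 6.5.)
Per-book burden: buyers $3.9, producers $2.6.
Buyers take the larger share because demand is less price-elastic here (demand slope 2 vs supply slope 3).

Buyers bear the larger share: $3.9 per book.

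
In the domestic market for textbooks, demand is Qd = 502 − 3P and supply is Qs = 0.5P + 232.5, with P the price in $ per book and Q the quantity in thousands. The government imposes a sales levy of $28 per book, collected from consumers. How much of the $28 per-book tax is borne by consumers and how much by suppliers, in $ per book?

Without the tax, 502 − 3P = 0.5P + 232.5 gives 3.5P = 269.5, so P* = $77 and Q* = 271.
With the tax collected from consumers, demand (in seller-price terms) shifts: Qd = 502 − 3(P + 28).
Solving gives Q = 259 with consumers paying $81 and suppliers receiving $53 (the $28 wedge).
Burden on consumers: $4; on suppliers: $24. (They sum to $28.)
The less price-elastic side of the market bears the larger share of a per-unit tax.

Consumers bear $4 per book; suppliers bear $24 per book.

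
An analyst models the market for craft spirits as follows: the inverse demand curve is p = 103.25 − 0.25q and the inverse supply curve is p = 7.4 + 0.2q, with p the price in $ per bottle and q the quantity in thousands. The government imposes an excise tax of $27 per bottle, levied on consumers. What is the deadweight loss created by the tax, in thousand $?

Deadweight loss = $810 thousand.

Inverting to q(p) form: qd = 413 − 4p; qs = 5p − 37.
Before the tax: set 413 − 4p = 5p − 37 → p* = $50, q* = 213.
With the tax collected from consumers, demand (in seller-price terms) shifts: qd = 413 − 4(p + 27).
Solving gives q = 153 with consumers paying $65 and producers receiving $38 (the $27 wedge).
Quantity falls by |ΔQ| = |213 − 153| = 60.
DWL = ½ · t · |ΔQ| = ½ · 27 · 60 = $810.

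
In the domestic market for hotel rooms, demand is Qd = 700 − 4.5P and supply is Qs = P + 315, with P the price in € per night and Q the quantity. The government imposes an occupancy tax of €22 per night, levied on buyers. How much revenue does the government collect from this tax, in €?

Without the tax, 700 − 4.5P = P + 315 gives 5.5P = 385, so P* = €70 and Q* = 385.
With the tax collected from buyers, demand (in seller-price terms) shifts: Qd = 700 − 4.5(P + 22).
New equilibrium: buyers pay €74, sellers receive €52, Q = 367. (Wedge: Pb − Ps = 22.)
Revenue = t · Q = 22 · 367 = €8074.

Tax revenue = €8074.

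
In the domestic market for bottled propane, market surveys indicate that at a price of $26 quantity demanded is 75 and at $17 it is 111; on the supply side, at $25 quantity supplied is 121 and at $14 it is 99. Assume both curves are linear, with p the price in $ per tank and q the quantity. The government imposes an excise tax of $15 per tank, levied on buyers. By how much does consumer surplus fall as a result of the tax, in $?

Demand slope: (111 − 75)/(17 − 26) = -4, so qd = 179 − 4p.
Supply slope: (99 − 121)/(14 − 25) = 2, so qs = 2p + 71.
Without the tax, 179 − 4p = 2p + 71 gives 6p = 108, so p* = $18 and q* = 107.
With the tax collected from buyers, demand (in seller-price terms) shifts: qd = 179 − 4(p + 15).
Solving gives q = 87 with buyers paying $23 and sellers receiving $8 (the $15 wedge).
ΔCS is the trapezoid between Q = 87 and Q = 107 of height $5: ½ · (107 + 87) · 5 = $485.

Consumer surplus falls by $485.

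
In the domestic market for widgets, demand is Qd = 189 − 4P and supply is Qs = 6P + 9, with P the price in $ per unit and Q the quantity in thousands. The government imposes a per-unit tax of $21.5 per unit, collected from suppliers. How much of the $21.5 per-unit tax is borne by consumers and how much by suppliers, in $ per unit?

Without the tax, 189 − 4P = 6P + 9 gives 10P = 180, so P* = $18 and Q* = 117.
With the tax collected from suppliers, supply shifts: Qs = 6(P − 21.5) + 9.
Solving gives Q = 65.4 with consumers paying $30.9 and suppliers receiving $9.4 (the $21.5 wedge).
Burden on consumers: $12.9; on suppliers: $8.6. (They sum to $21.5.)
The less price-elastic side of the market bears the larger share of a per-unit tax.

Consumers bear $12.9 per unit; suppliers bear $8.6 per unit.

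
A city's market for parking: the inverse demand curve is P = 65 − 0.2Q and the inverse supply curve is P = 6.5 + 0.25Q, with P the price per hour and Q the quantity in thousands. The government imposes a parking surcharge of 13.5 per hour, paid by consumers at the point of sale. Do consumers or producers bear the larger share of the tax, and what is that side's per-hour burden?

Producers bear the larger share: 7.5 per hour.

Rewrite in direct form: Qd = 325 − 5P and Qs = 4P − 26.
Without the tax, 325 − 5P = 4P − 26 gives 9P = 351, so P* = 39 and Q* = 130.
With the tax collected from consumers, demand (in seller-price terms) shifts: Qd = 325 − 5(P + 13.5).
Solving gives Q = 100 with consumers paying 45 and producers receiving 31.5 (the 13.5 wedge).
Per-hour burden: consumers 6, producers 7.5.
Producers take the larger share because supply is less price-elastic here (demand slope 5 vs supply slope 4).
The less price-elastic side of the market bears the larger share of a per-unit tax.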